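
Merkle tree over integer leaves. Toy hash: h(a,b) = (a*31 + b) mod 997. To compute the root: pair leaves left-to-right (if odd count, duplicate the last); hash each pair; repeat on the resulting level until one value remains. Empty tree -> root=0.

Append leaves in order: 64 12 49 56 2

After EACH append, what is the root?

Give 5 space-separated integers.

Answer: 64 2 633 640 951

Derivation:
After append 64 (leaves=[64]):
  L0: [64]
  root=64
After append 12 (leaves=[64, 12]):
  L0: [64, 12]
  L1: h(64,12)=(64*31+12)%997=2 -> [2]
  root=2
After append 49 (leaves=[64, 12, 49]):
  L0: [64, 12, 49]
  L1: h(64,12)=(64*31+12)%997=2 h(49,49)=(49*31+49)%997=571 -> [2, 571]
  L2: h(2,571)=(2*31+571)%997=633 -> [633]
  root=633
After append 56 (leaves=[64, 12, 49, 56]):
  L0: [64, 12, 49, 56]
  L1: h(64,12)=(64*31+12)%997=2 h(49,56)=(49*31+56)%997=578 -> [2, 578]
  L2: h(2,578)=(2*31+578)%997=640 -> [640]
  root=640
After append 2 (leaves=[64, 12, 49, 56, 2]):
  L0: [64, 12, 49, 56, 2]
  L1: h(64,12)=(64*31+12)%997=2 h(49,56)=(49*31+56)%997=578 h(2,2)=(2*31+2)%997=64 -> [2, 578, 64]
  L2: h(2,578)=(2*31+578)%997=640 h(64,64)=(64*31+64)%997=54 -> [640, 54]
  L3: h(640,54)=(640*31+54)%997=951 -> [951]
  root=951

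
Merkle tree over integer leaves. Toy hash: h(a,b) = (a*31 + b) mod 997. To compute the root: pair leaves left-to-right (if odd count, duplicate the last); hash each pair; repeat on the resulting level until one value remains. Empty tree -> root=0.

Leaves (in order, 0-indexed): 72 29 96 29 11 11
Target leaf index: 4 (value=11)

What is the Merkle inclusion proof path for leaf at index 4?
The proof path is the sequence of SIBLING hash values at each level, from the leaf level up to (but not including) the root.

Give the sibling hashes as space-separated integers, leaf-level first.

L0 (leaves): [72, 29, 96, 29, 11, 11], target index=4
L1: h(72,29)=(72*31+29)%997=267 [pair 0] h(96,29)=(96*31+29)%997=14 [pair 1] h(11,11)=(11*31+11)%997=352 [pair 2] -> [267, 14, 352]
  Sibling for proof at L0: 11
L2: h(267,14)=(267*31+14)%997=315 [pair 0] h(352,352)=(352*31+352)%997=297 [pair 1] -> [315, 297]
  Sibling for proof at L1: 352
L3: h(315,297)=(315*31+297)%997=92 [pair 0] -> [92]
  Sibling for proof at L2: 315
Root: 92
Proof path (sibling hashes from leaf to root): [11, 352, 315]

Answer: 11 352 315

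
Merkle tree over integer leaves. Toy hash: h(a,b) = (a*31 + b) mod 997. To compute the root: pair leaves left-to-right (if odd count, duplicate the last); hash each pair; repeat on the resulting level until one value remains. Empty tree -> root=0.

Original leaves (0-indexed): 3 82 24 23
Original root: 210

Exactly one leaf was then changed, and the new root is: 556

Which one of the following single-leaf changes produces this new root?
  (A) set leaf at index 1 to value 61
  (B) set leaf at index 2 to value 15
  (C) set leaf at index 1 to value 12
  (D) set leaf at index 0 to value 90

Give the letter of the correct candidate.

Answer: A

Derivation:
Original leaves: [3, 82, 24, 23]
Target new root: 556
Try each candidate change and compute the resulting root:
Candidate A: set leaf[1] = 61 -> leaves = [3, 61, 24, 23]
  L0: [3, 61, 24, 23]
  L1: h(3,61)=(3*31+61)%997=154 h(24,23)=(24*31+23)%997=767 -> [154, 767]
  L2: h(154,767)=(154*31+767)%997=556 -> [556]
  root = 556 == target 556  ** MATCH **
Candidate B: set leaf[2] = 15 -> leaves = [3, 82, 15, 23]
  L0: [3, 82, 15, 23]
  L1: h(3,82)=(3*31+82)%997=175 h(15,23)=(15*31+23)%997=488 -> [175, 488]
  L2: h(175,488)=(175*31+488)%997=928 -> [928]
  root = 928 != target 556
Candidate C: set leaf[1] = 12 -> leaves = [3, 12, 24, 23]
  L0: [3, 12, 24, 23]
  L1: h(3,12)=(3*31+12)%997=105 h(24,23)=(24*31+23)%997=767 -> [105, 767]
  L2: h(105,767)=(105*31+767)%997=34 -> [34]
  root = 34 != target 556
Candidate D: set leaf[0] = 90 -> leaves = [90, 82, 24, 23]
  L0: [90, 82, 24, 23]
  L1: h(90,82)=(90*31+82)%997=878 h(24,23)=(24*31+23)%997=767 -> [878, 767]
  L2: h(878,767)=(878*31+767)%997=69 -> [69]
  root = 69 != target 556
Candidate A produces the target root.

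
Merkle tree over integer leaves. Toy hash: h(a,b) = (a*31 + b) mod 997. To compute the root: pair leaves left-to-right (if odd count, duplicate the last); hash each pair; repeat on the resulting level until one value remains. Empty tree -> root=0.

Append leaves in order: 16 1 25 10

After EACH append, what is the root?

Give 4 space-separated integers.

Answer: 16 497 255 240

Derivation:
After append 16 (leaves=[16]):
  L0: [16]
  root=16
After append 1 (leaves=[16, 1]):
  L0: [16, 1]
  L1: h(16,1)=(16*31+1)%997=497 -> [497]
  root=497
After append 25 (leaves=[16, 1, 25]):
  L0: [16, 1, 25]
  L1: h(16,1)=(16*31+1)%997=497 h(25,25)=(25*31+25)%997=800 -> [497, 800]
  L2: h(497,800)=(497*31+800)%997=255 -> [255]
  root=255
After append 10 (leaves=[16, 1, 25, 10]):
  L0: [16, 1, 25, 10]
  L1: h(16,1)=(16*31+1)%997=497 h(25,10)=(25*31+10)%997=785 -> [497, 785]
  L2: h(497,785)=(497*31+785)%997=240 -> [240]
  root=240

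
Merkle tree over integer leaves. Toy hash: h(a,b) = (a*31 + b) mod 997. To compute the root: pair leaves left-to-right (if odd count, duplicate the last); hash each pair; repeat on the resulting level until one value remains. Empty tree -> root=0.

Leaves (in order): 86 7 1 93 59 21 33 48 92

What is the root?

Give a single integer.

Answer: 704

Derivation:
L0: [86, 7, 1, 93, 59, 21, 33, 48, 92]
L1: h(86,7)=(86*31+7)%997=679 h(1,93)=(1*31+93)%997=124 h(59,21)=(59*31+21)%997=853 h(33,48)=(33*31+48)%997=74 h(92,92)=(92*31+92)%997=950 -> [679, 124, 853, 74, 950]
L2: h(679,124)=(679*31+124)%997=236 h(853,74)=(853*31+74)%997=595 h(950,950)=(950*31+950)%997=490 -> [236, 595, 490]
L3: h(236,595)=(236*31+595)%997=932 h(490,490)=(490*31+490)%997=725 -> [932, 725]
L4: h(932,725)=(932*31+725)%997=704 -> [704]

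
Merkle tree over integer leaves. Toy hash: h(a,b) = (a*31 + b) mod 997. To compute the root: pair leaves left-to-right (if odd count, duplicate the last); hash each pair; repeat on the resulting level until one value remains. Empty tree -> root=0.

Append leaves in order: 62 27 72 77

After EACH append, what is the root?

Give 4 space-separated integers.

After append 62 (leaves=[62]):
  L0: [62]
  root=62
After append 27 (leaves=[62, 27]):
  L0: [62, 27]
  L1: h(62,27)=(62*31+27)%997=952 -> [952]
  root=952
After append 72 (leaves=[62, 27, 72]):
  L0: [62, 27, 72]
  L1: h(62,27)=(62*31+27)%997=952 h(72,72)=(72*31+72)%997=310 -> [952, 310]
  L2: h(952,310)=(952*31+310)%997=909 -> [909]
  root=909
After append 77 (leaves=[62, 27, 72, 77]):
  L0: [62, 27, 72, 77]
  L1: h(62,27)=(62*31+27)%997=952 h(72,77)=(72*31+77)%997=315 -> [952, 315]
  L2: h(952,315)=(952*31+315)%997=914 -> [914]
  root=914

Answer: 62 952 909 914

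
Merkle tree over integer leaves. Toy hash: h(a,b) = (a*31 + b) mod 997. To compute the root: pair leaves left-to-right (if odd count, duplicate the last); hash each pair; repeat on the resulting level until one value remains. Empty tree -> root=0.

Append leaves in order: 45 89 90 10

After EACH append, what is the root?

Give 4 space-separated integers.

Answer: 45 487 31 948

Derivation:
After append 45 (leaves=[45]):
  L0: [45]
  root=45
After append 89 (leaves=[45, 89]):
  L0: [45, 89]
  L1: h(45,89)=(45*31+89)%997=487 -> [487]
  root=487
After append 90 (leaves=[45, 89, 90]):
  L0: [45, 89, 90]
  L1: h(45,89)=(45*31+89)%997=487 h(90,90)=(90*31+90)%997=886 -> [487, 886]
  L2: h(487,886)=(487*31+886)%997=31 -> [31]
  root=31
After append 10 (leaves=[45, 89, 90, 10]):
  L0: [45, 89, 90, 10]
  L1: h(45,89)=(45*31+89)%997=487 h(90,10)=(90*31+10)%997=806 -> [487, 806]
  L2: h(487,806)=(487*31+806)%997=948 -> [948]
  root=948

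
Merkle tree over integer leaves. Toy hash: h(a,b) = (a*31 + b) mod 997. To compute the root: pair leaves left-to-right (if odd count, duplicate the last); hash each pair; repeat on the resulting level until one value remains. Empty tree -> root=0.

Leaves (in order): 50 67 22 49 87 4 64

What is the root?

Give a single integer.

Answer: 378

Derivation:
L0: [50, 67, 22, 49, 87, 4, 64]
L1: h(50,67)=(50*31+67)%997=620 h(22,49)=(22*31+49)%997=731 h(87,4)=(87*31+4)%997=707 h(64,64)=(64*31+64)%997=54 -> [620, 731, 707, 54]
L2: h(620,731)=(620*31+731)%997=11 h(707,54)=(707*31+54)%997=37 -> [11, 37]
L3: h(11,37)=(11*31+37)%997=378 -> [378]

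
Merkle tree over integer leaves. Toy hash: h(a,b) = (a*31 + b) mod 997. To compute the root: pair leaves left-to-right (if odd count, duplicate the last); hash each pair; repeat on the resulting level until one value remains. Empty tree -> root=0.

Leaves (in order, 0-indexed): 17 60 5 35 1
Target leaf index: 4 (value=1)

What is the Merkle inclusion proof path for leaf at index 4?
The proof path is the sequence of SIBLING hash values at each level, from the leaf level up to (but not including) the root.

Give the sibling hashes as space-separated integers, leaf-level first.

Answer: 1 32 441

Derivation:
L0 (leaves): [17, 60, 5, 35, 1], target index=4
L1: h(17,60)=(17*31+60)%997=587 [pair 0] h(5,35)=(5*31+35)%997=190 [pair 1] h(1,1)=(1*31+1)%997=32 [pair 2] -> [587, 190, 32]
  Sibling for proof at L0: 1
L2: h(587,190)=(587*31+190)%997=441 [pair 0] h(32,32)=(32*31+32)%997=27 [pair 1] -> [441, 27]
  Sibling for proof at L1: 32
L3: h(441,27)=(441*31+27)%997=737 [pair 0] -> [737]
  Sibling for proof at L2: 441
Root: 737
Proof path (sibling hashes from leaf to root): [1, 32, 441]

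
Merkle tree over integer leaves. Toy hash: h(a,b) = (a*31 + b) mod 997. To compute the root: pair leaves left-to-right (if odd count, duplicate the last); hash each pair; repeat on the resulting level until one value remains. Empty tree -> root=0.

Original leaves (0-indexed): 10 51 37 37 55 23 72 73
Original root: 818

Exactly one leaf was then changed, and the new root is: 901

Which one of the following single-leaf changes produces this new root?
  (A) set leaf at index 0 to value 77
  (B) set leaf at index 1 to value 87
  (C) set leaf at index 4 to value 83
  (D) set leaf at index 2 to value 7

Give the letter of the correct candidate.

Answer: D

Derivation:
Original leaves: [10, 51, 37, 37, 55, 23, 72, 73]
Target new root: 901
Try each candidate change and compute the resulting root:
Candidate A: set leaf[0] = 77 -> leaves = [77, 51, 37, 37, 55, 23, 72, 73]
  L0: [77, 51, 37, 37, 55, 23, 72, 73]
  L1: h(77,51)=(77*31+51)%997=444 h(37,37)=(37*31+37)%997=187 h(55,23)=(55*31+23)%997=731 h(72,73)=(72*31+73)%997=311 -> [444, 187, 731, 311]
  L2: h(444,187)=(444*31+187)%997=990 h(731,311)=(731*31+311)%997=41 -> [990, 41]
  L3: h(990,41)=(990*31+41)%997=821 -> [821]
  root = 821 != target 901
Candidate B: set leaf[1] = 87 -> leaves = [10, 87, 37, 37, 55, 23, 72, 73]
  L0: [10, 87, 37, 37, 55, 23, 72, 73]
  L1: h(10,87)=(10*31+87)%997=397 h(37,37)=(37*31+37)%997=187 h(55,23)=(55*31+23)%997=731 h(72,73)=(72*31+73)%997=311 -> [397, 187, 731, 311]
  L2: h(397,187)=(397*31+187)%997=530 h(731,311)=(731*31+311)%997=41 -> [530, 41]
  L3: h(530,41)=(530*31+41)%997=519 -> [519]
  root = 519 != target 901
Candidate C: set leaf[4] = 83 -> leaves = [10, 51, 37, 37, 83, 23, 72, 73]
  L0: [10, 51, 37, 37, 83, 23, 72, 73]
  L1: h(10,51)=(10*31+51)%997=361 h(37,37)=(37*31+37)%997=187 h(83,23)=(83*31+23)%997=602 h(72,73)=(72*31+73)%997=311 -> [361, 187, 602, 311]
  L2: h(361,187)=(361*31+187)%997=411 h(602,311)=(602*31+311)%997=30 -> [411, 30]
  L3: h(411,30)=(411*31+30)%997=807 -> [807]
  root = 807 != target 901
Candidate D: set leaf[2] = 7 -> leaves = [10, 51, 7, 37, 55, 23, 72, 73]
  L0: [10, 51, 7, 37, 55, 23, 72, 73]
  L1: h(10,51)=(10*31+51)%997=361 h(7,37)=(7*31+37)%997=254 h(55,23)=(55*31+23)%997=731 h(72,73)=(72*31+73)%997=311 -> [361, 254, 731, 311]
  L2: h(361,254)=(361*31+254)%997=478 h(731,311)=(731*31+311)%997=41 -> [478, 41]
  L3: h(478,41)=(478*31+41)%997=901 -> [901]
  root = 901 == target 901  ** MATCH **
Candidate D produces the target root.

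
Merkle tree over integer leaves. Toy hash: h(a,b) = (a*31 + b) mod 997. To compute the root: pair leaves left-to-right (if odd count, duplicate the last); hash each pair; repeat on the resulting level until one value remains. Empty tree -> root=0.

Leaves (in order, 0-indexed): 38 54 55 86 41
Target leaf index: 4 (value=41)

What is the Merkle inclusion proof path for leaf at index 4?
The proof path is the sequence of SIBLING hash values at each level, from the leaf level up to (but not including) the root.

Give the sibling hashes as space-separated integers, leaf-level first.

Answer: 41 315 103

Derivation:
L0 (leaves): [38, 54, 55, 86, 41], target index=4
L1: h(38,54)=(38*31+54)%997=235 [pair 0] h(55,86)=(55*31+86)%997=794 [pair 1] h(41,41)=(41*31+41)%997=315 [pair 2] -> [235, 794, 315]
  Sibling for proof at L0: 41
L2: h(235,794)=(235*31+794)%997=103 [pair 0] h(315,315)=(315*31+315)%997=110 [pair 1] -> [103, 110]
  Sibling for proof at L1: 315
L3: h(103,110)=(103*31+110)%997=312 [pair 0] -> [312]
  Sibling for proof at L2: 103
Root: 312
Proof path (sibling hashes from leaf to root): [41, 315, 103]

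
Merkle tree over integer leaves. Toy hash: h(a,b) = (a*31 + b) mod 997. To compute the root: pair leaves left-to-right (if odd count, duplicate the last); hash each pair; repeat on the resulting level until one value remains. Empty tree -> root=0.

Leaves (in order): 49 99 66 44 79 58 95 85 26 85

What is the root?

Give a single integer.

L0: [49, 99, 66, 44, 79, 58, 95, 85, 26, 85]
L1: h(49,99)=(49*31+99)%997=621 h(66,44)=(66*31+44)%997=96 h(79,58)=(79*31+58)%997=513 h(95,85)=(95*31+85)%997=39 h(26,85)=(26*31+85)%997=891 -> [621, 96, 513, 39, 891]
L2: h(621,96)=(621*31+96)%997=404 h(513,39)=(513*31+39)%997=987 h(891,891)=(891*31+891)%997=596 -> [404, 987, 596]
L3: h(404,987)=(404*31+987)%997=550 h(596,596)=(596*31+596)%997=129 -> [550, 129]
L4: h(550,129)=(550*31+129)%997=230 -> [230]

Answer: 230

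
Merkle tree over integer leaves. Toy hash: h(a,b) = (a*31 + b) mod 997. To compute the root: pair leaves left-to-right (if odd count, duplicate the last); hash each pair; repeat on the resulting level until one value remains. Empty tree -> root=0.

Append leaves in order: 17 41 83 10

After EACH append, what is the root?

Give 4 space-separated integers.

Answer: 17 568 324 251

Derivation:
After append 17 (leaves=[17]):
  L0: [17]
  root=17
After append 41 (leaves=[17, 41]):
  L0: [17, 41]
  L1: h(17,41)=(17*31+41)%997=568 -> [568]
  root=568
After append 83 (leaves=[17, 41, 83]):
  L0: [17, 41, 83]
  L1: h(17,41)=(17*31+41)%997=568 h(83,83)=(83*31+83)%997=662 -> [568, 662]
  L2: h(568,662)=(568*31+662)%997=324 -> [324]
  root=324
After append 10 (leaves=[17, 41, 83, 10]):
  L0: [17, 41, 83, 10]
  L1: h(17,41)=(17*31+41)%997=568 h(83,10)=(83*31+10)%997=589 -> [568, 589]
  L2: h(568,589)=(568*31+589)%997=251 -> [251]
  root=251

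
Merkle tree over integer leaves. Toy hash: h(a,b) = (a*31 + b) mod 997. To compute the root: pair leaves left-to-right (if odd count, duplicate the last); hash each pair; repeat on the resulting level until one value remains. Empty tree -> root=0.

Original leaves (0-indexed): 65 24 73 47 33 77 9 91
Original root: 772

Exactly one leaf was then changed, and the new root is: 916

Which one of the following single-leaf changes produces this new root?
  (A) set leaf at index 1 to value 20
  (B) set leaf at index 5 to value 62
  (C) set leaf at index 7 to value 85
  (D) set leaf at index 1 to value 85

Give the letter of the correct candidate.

Answer: A

Derivation:
Original leaves: [65, 24, 73, 47, 33, 77, 9, 91]
Target new root: 916
Try each candidate change and compute the resulting root:
Candidate A: set leaf[1] = 20 -> leaves = [65, 20, 73, 47, 33, 77, 9, 91]
  L0: [65, 20, 73, 47, 33, 77, 9, 91]
  L1: h(65,20)=(65*31+20)%997=41 h(73,47)=(73*31+47)%997=316 h(33,77)=(33*31+77)%997=103 h(9,91)=(9*31+91)%997=370 -> [41, 316, 103, 370]
  L2: h(41,316)=(41*31+316)%997=590 h(103,370)=(103*31+370)%997=572 -> [590, 572]
  L3: h(590,572)=(590*31+572)%997=916 -> [916]
  root = 916 == target 916  ** MATCH **
Candidate B: set leaf[5] = 62 -> leaves = [65, 24, 73, 47, 33, 62, 9, 91]
  L0: [65, 24, 73, 47, 33, 62, 9, 91]
  L1: h(65,24)=(65*31+24)%997=45 h(73,47)=(73*31+47)%997=316 h(33,62)=(33*31+62)%997=88 h(9,91)=(9*31+91)%997=370 -> [45, 316, 88, 370]
  L2: h(45,316)=(45*31+316)%997=714 h(88,370)=(88*31+370)%997=107 -> [714, 107]
  L3: h(714,107)=(714*31+107)%997=307 -> [307]
  root = 307 != target 916
Candidate C: set leaf[7] = 85 -> leaves = [65, 24, 73, 47, 33, 77, 9, 85]
  L0: [65, 24, 73, 47, 33, 77, 9, 85]
  L1: h(65,24)=(65*31+24)%997=45 h(73,47)=(73*31+47)%997=316 h(33,77)=(33*31+77)%997=103 h(9,85)=(9*31+85)%997=364 -> [45, 316, 103, 364]
  L2: h(45,316)=(45*31+316)%997=714 h(103,364)=(103*31+364)%997=566 -> [714, 566]
  L3: h(714,566)=(714*31+566)%997=766 -> [766]
  root = 766 != target 916
Candidate D: set leaf[1] = 85 -> leaves = [65, 85, 73, 47, 33, 77, 9, 91]
  L0: [65, 85, 73, 47, 33, 77, 9, 91]
  L1: h(65,85)=(65*31+85)%997=106 h(73,47)=(73*31+47)%997=316 h(33,77)=(33*31+77)%997=103 h(9,91)=(9*31+91)%997=370 -> [106, 316, 103, 370]
  L2: h(106,316)=(106*31+316)%997=611 h(103,370)=(103*31+370)%997=572 -> [611, 572]
  L3: h(611,572)=(611*31+572)%997=570 -> [570]
  root = 570 != target 916
Candidate A produces the target root.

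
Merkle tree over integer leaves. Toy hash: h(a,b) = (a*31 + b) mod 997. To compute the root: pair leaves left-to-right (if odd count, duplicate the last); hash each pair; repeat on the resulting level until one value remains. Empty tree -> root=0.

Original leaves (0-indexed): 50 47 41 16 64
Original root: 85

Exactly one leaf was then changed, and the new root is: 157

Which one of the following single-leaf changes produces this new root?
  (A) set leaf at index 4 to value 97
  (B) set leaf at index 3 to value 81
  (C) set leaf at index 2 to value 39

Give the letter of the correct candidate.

Answer: C

Derivation:
Original leaves: [50, 47, 41, 16, 64]
Target new root: 157
Try each candidate change and compute the resulting root:
Candidate A: set leaf[4] = 97 -> leaves = [50, 47, 41, 16, 97]
  L0: [50, 47, 41, 16, 97]
  L1: h(50,47)=(50*31+47)%997=600 h(41,16)=(41*31+16)%997=290 h(97,97)=(97*31+97)%997=113 -> [600, 290, 113]
  L2: h(600,290)=(600*31+290)%997=944 h(113,113)=(113*31+113)%997=625 -> [944, 625]
  L3: h(944,625)=(944*31+625)%997=976 -> [976]
  root = 976 != target 157
Candidate B: set leaf[3] = 81 -> leaves = [50, 47, 41, 81, 64]
  L0: [50, 47, 41, 81, 64]
  L1: h(50,47)=(50*31+47)%997=600 h(41,81)=(41*31+81)%997=355 h(64,64)=(64*31+64)%997=54 -> [600, 355, 54]
  L2: h(600,355)=(600*31+355)%997=12 h(54,54)=(54*31+54)%997=731 -> [12, 731]
  L3: h(12,731)=(12*31+731)%997=106 -> [106]
  root = 106 != target 157
Candidate C: set leaf[2] = 39 -> leaves = [50, 47, 39, 16, 64]
  L0: [50, 47, 39, 16, 64]
  L1: h(50,47)=(50*31+47)%997=600 h(39,16)=(39*31+16)%997=228 h(64,64)=(64*31+64)%997=54 -> [600, 228, 54]
  L2: h(600,228)=(600*31+228)%997=882 h(54,54)=(54*31+54)%997=731 -> [882, 731]
  L3: h(882,731)=(882*31+731)%997=157 -> [157]
  root = 157 == target 157  ** MATCH **
Candidate C produces the target root.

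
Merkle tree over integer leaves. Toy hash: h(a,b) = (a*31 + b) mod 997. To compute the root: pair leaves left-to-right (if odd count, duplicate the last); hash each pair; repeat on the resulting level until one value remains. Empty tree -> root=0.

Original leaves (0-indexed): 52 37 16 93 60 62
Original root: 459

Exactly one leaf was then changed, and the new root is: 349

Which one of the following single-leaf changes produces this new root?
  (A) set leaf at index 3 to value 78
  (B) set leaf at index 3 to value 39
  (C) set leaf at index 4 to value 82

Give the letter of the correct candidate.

Original leaves: [52, 37, 16, 93, 60, 62]
Target new root: 349
Try each candidate change and compute the resulting root:
Candidate A: set leaf[3] = 78 -> leaves = [52, 37, 16, 78, 60, 62]
  L0: [52, 37, 16, 78, 60, 62]
  L1: h(52,37)=(52*31+37)%997=652 h(16,78)=(16*31+78)%997=574 h(60,62)=(60*31+62)%997=925 -> [652, 574, 925]
  L2: h(652,574)=(652*31+574)%997=846 h(925,925)=(925*31+925)%997=687 -> [846, 687]
  L3: h(846,687)=(846*31+687)%997=991 -> [991]
  root = 991 != target 349
Candidate B: set leaf[3] = 39 -> leaves = [52, 37, 16, 39, 60, 62]
  L0: [52, 37, 16, 39, 60, 62]
  L1: h(52,37)=(52*31+37)%997=652 h(16,39)=(16*31+39)%997=535 h(60,62)=(60*31+62)%997=925 -> [652, 535, 925]
  L2: h(652,535)=(652*31+535)%997=807 h(925,925)=(925*31+925)%997=687 -> [807, 687]
  L3: h(807,687)=(807*31+687)%997=779 -> [779]
  root = 779 != target 349
Candidate C: set leaf[4] = 82 -> leaves = [52, 37, 16, 93, 82, 62]
  L0: [52, 37, 16, 93, 82, 62]
  L1: h(52,37)=(52*31+37)%997=652 h(16,93)=(16*31+93)%997=589 h(82,62)=(82*31+62)%997=610 -> [652, 589, 610]
  L2: h(652,589)=(652*31+589)%997=861 h(610,610)=(610*31+610)%997=577 -> [861, 577]
  L3: h(861,577)=(861*31+577)%997=349 -> [349]
  root = 349 == target 349  ** MATCH **
Candidate C produces the target root.

Answer: C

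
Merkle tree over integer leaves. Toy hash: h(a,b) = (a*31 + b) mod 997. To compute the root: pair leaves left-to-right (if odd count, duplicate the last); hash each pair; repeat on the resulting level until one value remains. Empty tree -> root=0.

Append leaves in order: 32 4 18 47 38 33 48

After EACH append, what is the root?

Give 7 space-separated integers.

Answer: 32 996 545 574 874 714 42

Derivation:
After append 32 (leaves=[32]):
  L0: [32]
  root=32
After append 4 (leaves=[32, 4]):
  L0: [32, 4]
  L1: h(32,4)=(32*31+4)%997=996 -> [996]
  root=996
After append 18 (leaves=[32, 4, 18]):
  L0: [32, 4, 18]
  L1: h(32,4)=(32*31+4)%997=996 h(18,18)=(18*31+18)%997=576 -> [996, 576]
  L2: h(996,576)=(996*31+576)%997=545 -> [545]
  root=545
After append 47 (leaves=[32, 4, 18, 47]):
  L0: [32, 4, 18, 47]
  L1: h(32,4)=(32*31+4)%997=996 h(18,47)=(18*31+47)%997=605 -> [996, 605]
  L2: h(996,605)=(996*31+605)%997=574 -> [574]
  root=574
After append 38 (leaves=[32, 4, 18, 47, 38]):
  L0: [32, 4, 18, 47, 38]
  L1: h(32,4)=(32*31+4)%997=996 h(18,47)=(18*31+47)%997=605 h(38,38)=(38*31+38)%997=219 -> [996, 605, 219]
  L2: h(996,605)=(996*31+605)%997=574 h(219,219)=(219*31+219)%997=29 -> [574, 29]
  L3: h(574,29)=(574*31+29)%997=874 -> [874]
  root=874
After append 33 (leaves=[32, 4, 18, 47, 38, 33]):
  L0: [32, 4, 18, 47, 38, 33]
  L1: h(32,4)=(32*31+4)%997=996 h(18,47)=(18*31+47)%997=605 h(38,33)=(38*31+33)%997=214 -> [996, 605, 214]
  L2: h(996,605)=(996*31+605)%997=574 h(214,214)=(214*31+214)%997=866 -> [574, 866]
  L3: h(574,866)=(574*31+866)%997=714 -> [714]
  root=714
After append 48 (leaves=[32, 4, 18, 47, 38, 33, 48]):
  L0: [32, 4, 18, 47, 38, 33, 48]
  L1: h(32,4)=(32*31+4)%997=996 h(18,47)=(18*31+47)%997=605 h(38,33)=(38*31+33)%997=214 h(48,48)=(48*31+48)%997=539 -> [996, 605, 214, 539]
  L2: h(996,605)=(996*31+605)%997=574 h(214,539)=(214*31+539)%997=194 -> [574, 194]
  L3: h(574,194)=(574*31+194)%997=42 -> [42]
  root=42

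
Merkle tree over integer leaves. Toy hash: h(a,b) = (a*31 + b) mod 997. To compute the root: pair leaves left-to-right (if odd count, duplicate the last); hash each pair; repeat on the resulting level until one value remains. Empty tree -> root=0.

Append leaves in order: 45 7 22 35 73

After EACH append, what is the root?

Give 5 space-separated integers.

Answer: 45 405 298 311 645

Derivation:
After append 45 (leaves=[45]):
  L0: [45]
  root=45
After append 7 (leaves=[45, 7]):
  L0: [45, 7]
  L1: h(45,7)=(45*31+7)%997=405 -> [405]
  root=405
After append 22 (leaves=[45, 7, 22]):
  L0: [45, 7, 22]
  L1: h(45,7)=(45*31+7)%997=405 h(22,22)=(22*31+22)%997=704 -> [405, 704]
  L2: h(405,704)=(405*31+704)%997=298 -> [298]
  root=298
After append 35 (leaves=[45, 7, 22, 35]):
  L0: [45, 7, 22, 35]
  L1: h(45,7)=(45*31+7)%997=405 h(22,35)=(22*31+35)%997=717 -> [405, 717]
  L2: h(405,717)=(405*31+717)%997=311 -> [311]
  root=311
After append 73 (leaves=[45, 7, 22, 35, 73]):
  L0: [45, 7, 22, 35, 73]
  L1: h(45,7)=(45*31+7)%997=405 h(22,35)=(22*31+35)%997=717 h(73,73)=(73*31+73)%997=342 -> [405, 717, 342]
  L2: h(405,717)=(405*31+717)%997=311 h(342,342)=(342*31+342)%997=974 -> [311, 974]
  L3: h(311,974)=(311*31+974)%997=645 -> [645]
  root=645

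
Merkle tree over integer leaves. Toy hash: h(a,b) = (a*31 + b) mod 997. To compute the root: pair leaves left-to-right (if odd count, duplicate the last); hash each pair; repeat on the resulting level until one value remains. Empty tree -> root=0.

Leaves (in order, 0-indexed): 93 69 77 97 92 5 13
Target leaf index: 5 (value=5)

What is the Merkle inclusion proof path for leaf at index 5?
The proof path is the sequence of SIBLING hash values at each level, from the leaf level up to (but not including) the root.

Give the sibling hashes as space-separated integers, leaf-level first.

L0 (leaves): [93, 69, 77, 97, 92, 5, 13], target index=5
L1: h(93,69)=(93*31+69)%997=958 [pair 0] h(77,97)=(77*31+97)%997=490 [pair 1] h(92,5)=(92*31+5)%997=863 [pair 2] h(13,13)=(13*31+13)%997=416 [pair 3] -> [958, 490, 863, 416]
  Sibling for proof at L0: 92
L2: h(958,490)=(958*31+490)%997=278 [pair 0] h(863,416)=(863*31+416)%997=250 [pair 1] -> [278, 250]
  Sibling for proof at L1: 416
L3: h(278,250)=(278*31+250)%997=892 [pair 0] -> [892]
  Sibling for proof at L2: 278
Root: 892
Proof path (sibling hashes from leaf to root): [92, 416, 278]

Answer: 92 416 278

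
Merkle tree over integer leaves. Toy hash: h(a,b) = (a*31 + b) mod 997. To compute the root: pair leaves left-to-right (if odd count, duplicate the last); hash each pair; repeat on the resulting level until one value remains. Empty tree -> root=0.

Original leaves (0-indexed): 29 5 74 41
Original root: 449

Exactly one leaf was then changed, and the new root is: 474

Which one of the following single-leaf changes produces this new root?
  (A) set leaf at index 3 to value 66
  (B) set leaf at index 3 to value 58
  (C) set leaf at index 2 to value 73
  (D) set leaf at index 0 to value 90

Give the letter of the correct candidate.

Answer: A

Derivation:
Original leaves: [29, 5, 74, 41]
Target new root: 474
Try each candidate change and compute the resulting root:
Candidate A: set leaf[3] = 66 -> leaves = [29, 5, 74, 66]
  L0: [29, 5, 74, 66]
  L1: h(29,5)=(29*31+5)%997=904 h(74,66)=(74*31+66)%997=366 -> [904, 366]
  L2: h(904,366)=(904*31+366)%997=474 -> [474]
  root = 474 == target 474  ** MATCH **
Candidate B: set leaf[3] = 58 -> leaves = [29, 5, 74, 58]
  L0: [29, 5, 74, 58]
  L1: h(29,5)=(29*31+5)%997=904 h(74,58)=(74*31+58)%997=358 -> [904, 358]
  L2: h(904,358)=(904*31+358)%997=466 -> [466]
  root = 466 != target 474
Candidate C: set leaf[2] = 73 -> leaves = [29, 5, 73, 41]
  L0: [29, 5, 73, 41]
  L1: h(29,5)=(29*31+5)%997=904 h(73,41)=(73*31+41)%997=310 -> [904, 310]
  L2: h(904,310)=(904*31+310)%997=418 -> [418]
  root = 418 != target 474
Candidate D: set leaf[0] = 90 -> leaves = [90, 5, 74, 41]
  L0: [90, 5, 74, 41]
  L1: h(90,5)=(90*31+5)%997=801 h(74,41)=(74*31+41)%997=341 -> [801, 341]
  L2: h(801,341)=(801*31+341)%997=247 -> [247]
  root = 247 != target 474
Candidate A produces the target root.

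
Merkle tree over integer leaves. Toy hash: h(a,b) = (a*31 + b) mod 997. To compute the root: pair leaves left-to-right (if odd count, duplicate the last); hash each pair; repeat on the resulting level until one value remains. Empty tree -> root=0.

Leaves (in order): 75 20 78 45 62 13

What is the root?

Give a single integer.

Answer: 15

Derivation:
L0: [75, 20, 78, 45, 62, 13]
L1: h(75,20)=(75*31+20)%997=351 h(78,45)=(78*31+45)%997=469 h(62,13)=(62*31+13)%997=938 -> [351, 469, 938]
L2: h(351,469)=(351*31+469)%997=383 h(938,938)=(938*31+938)%997=106 -> [383, 106]
L3: h(383,106)=(383*31+106)%997=15 -> [15]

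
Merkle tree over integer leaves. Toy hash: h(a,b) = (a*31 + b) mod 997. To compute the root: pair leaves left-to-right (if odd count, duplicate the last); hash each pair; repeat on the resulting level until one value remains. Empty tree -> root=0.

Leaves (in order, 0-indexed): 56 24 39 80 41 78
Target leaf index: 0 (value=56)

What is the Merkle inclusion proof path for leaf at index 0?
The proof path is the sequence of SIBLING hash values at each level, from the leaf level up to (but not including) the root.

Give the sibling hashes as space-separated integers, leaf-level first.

Answer: 24 292 297

Derivation:
L0 (leaves): [56, 24, 39, 80, 41, 78], target index=0
L1: h(56,24)=(56*31+24)%997=763 [pair 0] h(39,80)=(39*31+80)%997=292 [pair 1] h(41,78)=(41*31+78)%997=352 [pair 2] -> [763, 292, 352]
  Sibling for proof at L0: 24
L2: h(763,292)=(763*31+292)%997=17 [pair 0] h(352,352)=(352*31+352)%997=297 [pair 1] -> [17, 297]
  Sibling for proof at L1: 292
L3: h(17,297)=(17*31+297)%997=824 [pair 0] -> [824]
  Sibling for proof at L2: 297
Root: 824
Proof path (sibling hashes from leaf to root): [24, 292, 297]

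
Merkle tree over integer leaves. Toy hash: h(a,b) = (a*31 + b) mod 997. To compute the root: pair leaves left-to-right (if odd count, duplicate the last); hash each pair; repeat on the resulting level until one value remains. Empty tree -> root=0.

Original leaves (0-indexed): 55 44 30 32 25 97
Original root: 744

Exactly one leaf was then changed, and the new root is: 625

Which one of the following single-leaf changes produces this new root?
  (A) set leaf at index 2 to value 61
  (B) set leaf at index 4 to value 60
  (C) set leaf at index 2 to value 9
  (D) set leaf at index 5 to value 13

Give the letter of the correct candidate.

Answer: A

Derivation:
Original leaves: [55, 44, 30, 32, 25, 97]
Target new root: 625
Try each candidate change and compute the resulting root:
Candidate A: set leaf[2] = 61 -> leaves = [55, 44, 61, 32, 25, 97]
  L0: [55, 44, 61, 32, 25, 97]
  L1: h(55,44)=(55*31+44)%997=752 h(61,32)=(61*31+32)%997=926 h(25,97)=(25*31+97)%997=872 -> [752, 926, 872]
  L2: h(752,926)=(752*31+926)%997=310 h(872,872)=(872*31+872)%997=985 -> [310, 985]
  L3: h(310,985)=(310*31+985)%997=625 -> [625]
  root = 625 == target 625  ** MATCH **
Candidate B: set leaf[4] = 60 -> leaves = [55, 44, 30, 32, 60, 97]
  L0: [55, 44, 30, 32, 60, 97]
  L1: h(55,44)=(55*31+44)%997=752 h(30,32)=(30*31+32)%997=962 h(60,97)=(60*31+97)%997=960 -> [752, 962, 960]
  L2: h(752,962)=(752*31+962)%997=346 h(960,960)=(960*31+960)%997=810 -> [346, 810]
  L3: h(346,810)=(346*31+810)%997=569 -> [569]
  root = 569 != target 625
Candidate C: set leaf[2] = 9 -> leaves = [55, 44, 9, 32, 25, 97]
  L0: [55, 44, 9, 32, 25, 97]
  L1: h(55,44)=(55*31+44)%997=752 h(9,32)=(9*31+32)%997=311 h(25,97)=(25*31+97)%997=872 -> [752, 311, 872]
  L2: h(752,311)=(752*31+311)%997=692 h(872,872)=(872*31+872)%997=985 -> [692, 985]
  L3: h(692,985)=(692*31+985)%997=503 -> [503]
  root = 503 != target 625
Candidate D: set leaf[5] = 13 -> leaves = [55, 44, 30, 32, 25, 13]
  L0: [55, 44, 30, 32, 25, 13]
  L1: h(55,44)=(55*31+44)%997=752 h(30,32)=(30*31+32)%997=962 h(25,13)=(25*31+13)%997=788 -> [752, 962, 788]
  L2: h(752,962)=(752*31+962)%997=346 h(788,788)=(788*31+788)%997=291 -> [346, 291]
  L3: h(346,291)=(346*31+291)%997=50 -> [50]
  root = 50 != target 625
Candidate A produces the target root.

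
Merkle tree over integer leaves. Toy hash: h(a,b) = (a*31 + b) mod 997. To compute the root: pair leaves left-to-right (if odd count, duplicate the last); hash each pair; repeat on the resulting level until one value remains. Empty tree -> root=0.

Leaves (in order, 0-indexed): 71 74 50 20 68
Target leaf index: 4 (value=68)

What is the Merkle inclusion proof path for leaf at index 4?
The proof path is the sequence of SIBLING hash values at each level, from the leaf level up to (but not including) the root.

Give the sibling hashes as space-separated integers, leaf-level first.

L0 (leaves): [71, 74, 50, 20, 68], target index=4
L1: h(71,74)=(71*31+74)%997=281 [pair 0] h(50,20)=(50*31+20)%997=573 [pair 1] h(68,68)=(68*31+68)%997=182 [pair 2] -> [281, 573, 182]
  Sibling for proof at L0: 68
L2: h(281,573)=(281*31+573)%997=311 [pair 0] h(182,182)=(182*31+182)%997=839 [pair 1] -> [311, 839]
  Sibling for proof at L1: 182
L3: h(311,839)=(311*31+839)%997=510 [pair 0] -> [510]
  Sibling for proof at L2: 311
Root: 510
Proof path (sibling hashes from leaf to root): [68, 182, 311]

Answer: 68 182 311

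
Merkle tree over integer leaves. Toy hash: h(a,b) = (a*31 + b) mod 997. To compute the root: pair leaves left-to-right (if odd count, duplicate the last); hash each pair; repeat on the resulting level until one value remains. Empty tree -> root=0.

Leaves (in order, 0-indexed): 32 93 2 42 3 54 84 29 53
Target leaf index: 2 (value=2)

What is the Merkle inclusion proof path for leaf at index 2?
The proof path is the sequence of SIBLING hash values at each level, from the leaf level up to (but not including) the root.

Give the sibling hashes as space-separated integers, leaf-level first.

Answer: 42 88 211 927

Derivation:
L0 (leaves): [32, 93, 2, 42, 3, 54, 84, 29, 53], target index=2
L1: h(32,93)=(32*31+93)%997=88 [pair 0] h(2,42)=(2*31+42)%997=104 [pair 1] h(3,54)=(3*31+54)%997=147 [pair 2] h(84,29)=(84*31+29)%997=639 [pair 3] h(53,53)=(53*31+53)%997=699 [pair 4] -> [88, 104, 147, 639, 699]
  Sibling for proof at L0: 42
L2: h(88,104)=(88*31+104)%997=838 [pair 0] h(147,639)=(147*31+639)%997=211 [pair 1] h(699,699)=(699*31+699)%997=434 [pair 2] -> [838, 211, 434]
  Sibling for proof at L1: 88
L3: h(838,211)=(838*31+211)%997=267 [pair 0] h(434,434)=(434*31+434)%997=927 [pair 1] -> [267, 927]
  Sibling for proof at L2: 211
L4: h(267,927)=(267*31+927)%997=231 [pair 0] -> [231]
  Sibling for proof at L3: 927
Root: 231
Proof path (sibling hashes from leaf to root): [42, 88, 211, 927]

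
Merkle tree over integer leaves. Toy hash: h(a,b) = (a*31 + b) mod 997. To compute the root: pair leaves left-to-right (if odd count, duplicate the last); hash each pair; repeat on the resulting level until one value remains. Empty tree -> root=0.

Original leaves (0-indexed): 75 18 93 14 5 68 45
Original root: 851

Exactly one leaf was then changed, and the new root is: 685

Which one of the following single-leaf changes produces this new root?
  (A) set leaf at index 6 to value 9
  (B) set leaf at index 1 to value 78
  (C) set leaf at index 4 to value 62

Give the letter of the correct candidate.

Answer: B

Derivation:
Original leaves: [75, 18, 93, 14, 5, 68, 45]
Target new root: 685
Try each candidate change and compute the resulting root:
Candidate A: set leaf[6] = 9 -> leaves = [75, 18, 93, 14, 5, 68, 9]
  L0: [75, 18, 93, 14, 5, 68, 9]
  L1: h(75,18)=(75*31+18)%997=349 h(93,14)=(93*31+14)%997=903 h(5,68)=(5*31+68)%997=223 h(9,9)=(9*31+9)%997=288 -> [349, 903, 223, 288]
  L2: h(349,903)=(349*31+903)%997=755 h(223,288)=(223*31+288)%997=222 -> [755, 222]
  L3: h(755,222)=(755*31+222)%997=696 -> [696]
  root = 696 != target 685
Candidate B: set leaf[1] = 78 -> leaves = [75, 78, 93, 14, 5, 68, 45]
  L0: [75, 78, 93, 14, 5, 68, 45]
  L1: h(75,78)=(75*31+78)%997=409 h(93,14)=(93*31+14)%997=903 h(5,68)=(5*31+68)%997=223 h(45,45)=(45*31+45)%997=443 -> [409, 903, 223, 443]
  L2: h(409,903)=(409*31+903)%997=621 h(223,443)=(223*31+443)%997=377 -> [621, 377]
  L3: h(621,377)=(621*31+377)%997=685 -> [685]
  root = 685 == target 685  ** MATCH **
Candidate C: set leaf[4] = 62 -> leaves = [75, 18, 93, 14, 62, 68, 45]
  L0: [75, 18, 93, 14, 62, 68, 45]
  L1: h(75,18)=(75*31+18)%997=349 h(93,14)=(93*31+14)%997=903 h(62,68)=(62*31+68)%997=993 h(45,45)=(45*31+45)%997=443 -> [349, 903, 993, 443]
  L2: h(349,903)=(349*31+903)%997=755 h(993,443)=(993*31+443)%997=319 -> [755, 319]
  L3: h(755,319)=(755*31+319)%997=793 -> [793]
  root = 793 != target 685
Candidate B produces the target root.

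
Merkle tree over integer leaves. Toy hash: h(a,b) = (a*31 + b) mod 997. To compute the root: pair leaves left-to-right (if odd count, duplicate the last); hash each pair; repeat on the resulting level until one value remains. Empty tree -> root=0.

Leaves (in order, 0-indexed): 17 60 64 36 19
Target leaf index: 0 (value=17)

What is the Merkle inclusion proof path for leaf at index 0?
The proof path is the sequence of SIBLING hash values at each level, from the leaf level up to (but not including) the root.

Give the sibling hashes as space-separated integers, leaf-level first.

Answer: 60 26 513

Derivation:
L0 (leaves): [17, 60, 64, 36, 19], target index=0
L1: h(17,60)=(17*31+60)%997=587 [pair 0] h(64,36)=(64*31+36)%997=26 [pair 1] h(19,19)=(19*31+19)%997=608 [pair 2] -> [587, 26, 608]
  Sibling for proof at L0: 60
L2: h(587,26)=(587*31+26)%997=277 [pair 0] h(608,608)=(608*31+608)%997=513 [pair 1] -> [277, 513]
  Sibling for proof at L1: 26
L3: h(277,513)=(277*31+513)%997=127 [pair 0] -> [127]
  Sibling for proof at L2: 513
Root: 127
Proof path (sibling hashes from leaf to root): [60, 26, 513]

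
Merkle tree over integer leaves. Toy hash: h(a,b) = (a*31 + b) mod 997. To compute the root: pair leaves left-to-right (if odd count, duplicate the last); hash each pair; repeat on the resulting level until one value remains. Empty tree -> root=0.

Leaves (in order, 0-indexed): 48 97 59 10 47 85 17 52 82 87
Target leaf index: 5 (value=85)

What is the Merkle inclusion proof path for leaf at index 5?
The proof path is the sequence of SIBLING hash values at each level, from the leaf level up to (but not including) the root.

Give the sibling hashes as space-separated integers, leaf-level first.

Answer: 47 579 127 196

Derivation:
L0 (leaves): [48, 97, 59, 10, 47, 85, 17, 52, 82, 87], target index=5
L1: h(48,97)=(48*31+97)%997=588 [pair 0] h(59,10)=(59*31+10)%997=842 [pair 1] h(47,85)=(47*31+85)%997=545 [pair 2] h(17,52)=(17*31+52)%997=579 [pair 3] h(82,87)=(82*31+87)%997=635 [pair 4] -> [588, 842, 545, 579, 635]
  Sibling for proof at L0: 47
L2: h(588,842)=(588*31+842)%997=127 [pair 0] h(545,579)=(545*31+579)%997=525 [pair 1] h(635,635)=(635*31+635)%997=380 [pair 2] -> [127, 525, 380]
  Sibling for proof at L1: 579
L3: h(127,525)=(127*31+525)%997=474 [pair 0] h(380,380)=(380*31+380)%997=196 [pair 1] -> [474, 196]
  Sibling for proof at L2: 127
L4: h(474,196)=(474*31+196)%997=932 [pair 0] -> [932]
  Sibling for proof at L3: 196
Root: 932
Proof path (sibling hashes from leaf to root): [47, 579, 127, 196]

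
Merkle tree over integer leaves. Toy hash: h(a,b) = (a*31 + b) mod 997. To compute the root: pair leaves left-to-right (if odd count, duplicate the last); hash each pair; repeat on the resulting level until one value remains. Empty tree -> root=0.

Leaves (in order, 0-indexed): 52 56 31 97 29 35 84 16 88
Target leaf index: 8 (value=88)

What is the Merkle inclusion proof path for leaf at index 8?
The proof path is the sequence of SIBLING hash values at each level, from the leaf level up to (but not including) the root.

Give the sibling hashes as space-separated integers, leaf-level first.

L0 (leaves): [52, 56, 31, 97, 29, 35, 84, 16, 88], target index=8
L1: h(52,56)=(52*31+56)%997=671 [pair 0] h(31,97)=(31*31+97)%997=61 [pair 1] h(29,35)=(29*31+35)%997=934 [pair 2] h(84,16)=(84*31+16)%997=626 [pair 3] h(88,88)=(88*31+88)%997=822 [pair 4] -> [671, 61, 934, 626, 822]
  Sibling for proof at L0: 88
L2: h(671,61)=(671*31+61)%997=922 [pair 0] h(934,626)=(934*31+626)%997=667 [pair 1] h(822,822)=(822*31+822)%997=382 [pair 2] -> [922, 667, 382]
  Sibling for proof at L1: 822
L3: h(922,667)=(922*31+667)%997=336 [pair 0] h(382,382)=(382*31+382)%997=260 [pair 1] -> [336, 260]
  Sibling for proof at L2: 382
L4: h(336,260)=(336*31+260)%997=706 [pair 0] -> [706]
  Sibling for proof at L3: 336
Root: 706
Proof path (sibling hashes from leaf to root): [88, 822, 382, 336]

Answer: 88 822 382 336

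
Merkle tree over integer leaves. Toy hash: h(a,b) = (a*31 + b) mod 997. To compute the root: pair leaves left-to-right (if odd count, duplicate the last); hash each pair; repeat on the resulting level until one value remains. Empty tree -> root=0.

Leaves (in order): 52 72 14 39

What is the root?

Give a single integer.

L0: [52, 72, 14, 39]
L1: h(52,72)=(52*31+72)%997=687 h(14,39)=(14*31+39)%997=473 -> [687, 473]
L2: h(687,473)=(687*31+473)%997=833 -> [833]

Answer: 833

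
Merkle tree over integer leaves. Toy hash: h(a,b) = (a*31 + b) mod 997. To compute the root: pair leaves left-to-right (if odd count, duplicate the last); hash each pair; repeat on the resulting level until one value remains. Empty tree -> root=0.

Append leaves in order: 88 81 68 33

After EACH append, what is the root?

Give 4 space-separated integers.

After append 88 (leaves=[88]):
  L0: [88]
  root=88
After append 81 (leaves=[88, 81]):
  L0: [88, 81]
  L1: h(88,81)=(88*31+81)%997=815 -> [815]
  root=815
After append 68 (leaves=[88, 81, 68]):
  L0: [88, 81, 68]
  L1: h(88,81)=(88*31+81)%997=815 h(68,68)=(68*31+68)%997=182 -> [815, 182]
  L2: h(815,182)=(815*31+182)%997=522 -> [522]
  root=522
After append 33 (leaves=[88, 81, 68, 33]):
  L0: [88, 81, 68, 33]
  L1: h(88,81)=(88*31+81)%997=815 h(68,33)=(68*31+33)%997=147 -> [815, 147]
  L2: h(815,147)=(815*31+147)%997=487 -> [487]
  root=487

Answer: 88 815 522 487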